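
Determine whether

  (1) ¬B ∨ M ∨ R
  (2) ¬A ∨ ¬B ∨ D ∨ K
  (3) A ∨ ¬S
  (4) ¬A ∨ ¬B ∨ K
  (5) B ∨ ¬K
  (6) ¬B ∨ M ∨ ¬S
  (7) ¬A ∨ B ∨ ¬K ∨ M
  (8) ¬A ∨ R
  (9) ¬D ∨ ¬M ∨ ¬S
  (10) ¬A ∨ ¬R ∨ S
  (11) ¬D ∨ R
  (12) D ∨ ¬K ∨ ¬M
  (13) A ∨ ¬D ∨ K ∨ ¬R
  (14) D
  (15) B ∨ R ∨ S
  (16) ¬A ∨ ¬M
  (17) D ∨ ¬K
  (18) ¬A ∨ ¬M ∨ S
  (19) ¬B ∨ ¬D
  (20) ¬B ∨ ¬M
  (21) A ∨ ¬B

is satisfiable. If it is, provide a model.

A: True; D: True; K: False; M: False; R: True; S: True; B: False

Unit clause (D) forces D = True.
In (¬B ∨ ¬D) only ¬B is left, so B = False.
In (B ∨ ¬K) only ¬K is left, so K = False.
In (¬D ∨ R) only R is left, so R = True.
In (A ∨ ¬D ∨ K ∨ ¬R) only A is left, so A = True.
In (¬A ∨ ¬M) only ¬M is left, so M = False.
In (¬A ∨ ¬R ∨ S) only S is left, so S = True.
All clauses satisfied.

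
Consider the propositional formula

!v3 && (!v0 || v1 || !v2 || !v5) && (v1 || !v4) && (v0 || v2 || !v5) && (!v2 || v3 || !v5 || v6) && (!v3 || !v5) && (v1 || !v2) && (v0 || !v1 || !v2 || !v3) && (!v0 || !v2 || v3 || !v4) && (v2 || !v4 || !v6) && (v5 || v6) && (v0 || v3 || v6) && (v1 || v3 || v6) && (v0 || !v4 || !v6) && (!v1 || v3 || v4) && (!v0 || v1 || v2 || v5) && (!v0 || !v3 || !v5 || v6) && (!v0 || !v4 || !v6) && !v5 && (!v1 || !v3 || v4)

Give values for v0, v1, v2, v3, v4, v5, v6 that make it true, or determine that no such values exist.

Unit clause (!v3) forces v3 = False.
Unit clause (!v5) forces v5 = False.
In (v5 || v6) only v6 is left, so v6 = True.
Try v0 = True:
  (!v0 || !v4 || !v6) forces v4 = False.
  (!v1 || v3 || v4) forces v1 = False.
  (v1 || !v2) forces v2 = False.
  clause (!v0 || v1 || v2 || v5) is falsified — backtrack.
So v0 = False.
  then (v0 || !v4 || !v6) forces v4 = False.
  then (!v1 || v3 || v4) forces v1 = False.
  then (v1 || !v2) forces v2 = False.
All clauses satisfied.

v0 = False; v1 = False; v2 = False; v3 = False; v4 = False; v5 = False; v6 = True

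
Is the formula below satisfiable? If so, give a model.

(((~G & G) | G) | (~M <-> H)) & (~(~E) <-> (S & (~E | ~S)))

E=F; M=T; S=F; H=F; G=F

  ((~G & G) | G) | (~M <-> H) = True
    (~G & G) | G = False
      ~G & G = False
        ~G = True
    ~M <-> H = True
      ~M = False
  ~(~E) <-> (S & (~E | ~S)) = True
    ~(~E) = False
      ~E = True
    S & (~E | ~S) = False
      ~E | ~S = True
        ~E = True
        ~S = True
Both conjuncts True, so the formula holds.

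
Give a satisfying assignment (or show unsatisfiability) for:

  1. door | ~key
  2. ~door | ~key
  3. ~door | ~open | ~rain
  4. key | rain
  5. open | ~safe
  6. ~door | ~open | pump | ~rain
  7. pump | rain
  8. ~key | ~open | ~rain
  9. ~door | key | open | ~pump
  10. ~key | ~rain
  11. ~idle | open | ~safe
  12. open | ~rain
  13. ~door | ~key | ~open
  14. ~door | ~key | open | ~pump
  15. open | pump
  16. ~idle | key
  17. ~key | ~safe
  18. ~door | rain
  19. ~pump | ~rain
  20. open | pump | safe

Try key = True:
  (door | ~key) forces door = True.
  clause (~door | ~key) is falsified — backtrack.
So key = False.
  then (key | rain) forces rain = True.
  then (open | ~rain) forces open = True.
  then (~idle | key) forces idle = False.
  then (~pump | ~rain) forces pump = False.
  then (~door | ~open | ~rain) forces door = False.
Set safe = False.
All clauses satisfied.

key: False, pump: False, open: True, idle: False, door: False, safe: False, rain: True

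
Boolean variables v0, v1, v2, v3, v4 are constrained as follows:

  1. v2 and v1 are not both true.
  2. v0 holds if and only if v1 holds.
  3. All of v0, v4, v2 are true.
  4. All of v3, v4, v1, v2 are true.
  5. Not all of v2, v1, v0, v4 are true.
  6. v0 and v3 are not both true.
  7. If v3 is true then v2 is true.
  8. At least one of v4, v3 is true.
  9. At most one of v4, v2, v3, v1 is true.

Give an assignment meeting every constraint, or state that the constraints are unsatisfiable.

Case v3 = True:
  (3) forces v0 = True.
  Constraint (6) is violated (v0=T, v3=T) — contradiction.
Case v3 = False:
  Constraint (4) is violated (v3=F) — contradiction.
Both cases fail — unsatisfiable.

No satisfying assignment exists.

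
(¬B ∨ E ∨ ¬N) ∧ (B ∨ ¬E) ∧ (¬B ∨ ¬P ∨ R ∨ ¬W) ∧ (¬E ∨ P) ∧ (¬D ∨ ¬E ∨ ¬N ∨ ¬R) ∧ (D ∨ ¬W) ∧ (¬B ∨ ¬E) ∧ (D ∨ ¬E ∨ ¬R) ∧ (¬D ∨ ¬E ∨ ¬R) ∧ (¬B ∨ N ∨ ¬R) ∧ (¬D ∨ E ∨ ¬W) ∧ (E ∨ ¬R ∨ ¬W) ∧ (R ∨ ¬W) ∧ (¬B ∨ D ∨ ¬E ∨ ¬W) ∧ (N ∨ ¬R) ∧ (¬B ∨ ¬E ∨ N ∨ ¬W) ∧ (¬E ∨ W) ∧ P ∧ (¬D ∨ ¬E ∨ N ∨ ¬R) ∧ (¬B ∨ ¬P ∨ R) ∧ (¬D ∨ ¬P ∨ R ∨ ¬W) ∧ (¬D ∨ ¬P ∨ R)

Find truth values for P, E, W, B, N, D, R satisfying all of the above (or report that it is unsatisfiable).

Unit clause (P) forces P = True.
Try E = True:
  (B ∨ ¬E) forces B = True.
  clause (¬B ∨ ¬E) is falsified — backtrack.
So E = False.
Try W = True:
  (D ∨ ¬W) forces D = True.
  clause (¬D ∨ E ∨ ¬W) is falsified — backtrack.
So W = False.
Set B = False.
Set N = True.
Set D = True.
  then (¬D ∨ ¬P ∨ R) forces R = True.
All clauses satisfied.

P = True, E = False, W = False, B = False, N = True, D = True, R = True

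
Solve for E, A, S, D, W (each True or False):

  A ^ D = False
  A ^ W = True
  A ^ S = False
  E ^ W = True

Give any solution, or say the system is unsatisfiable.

E = True, A = True, S = True, D = True, W = False

A ^ D = T ^ T = False ✓
A ^ W = T ^ F = True ✓
A ^ S = T ^ T = False ✓
E ^ W = T ^ F = True ✓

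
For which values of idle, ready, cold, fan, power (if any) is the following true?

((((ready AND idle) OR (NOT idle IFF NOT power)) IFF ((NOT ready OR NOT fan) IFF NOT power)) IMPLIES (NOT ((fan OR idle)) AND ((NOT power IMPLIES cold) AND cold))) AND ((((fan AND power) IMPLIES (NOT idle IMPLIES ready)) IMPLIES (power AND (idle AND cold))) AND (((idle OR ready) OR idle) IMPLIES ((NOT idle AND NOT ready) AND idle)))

Case idle = True: the conjunct ((idle OR ready) OR idle) IMPLIES ((NOT idle AND NOT ready) AND idle) becomes (True OR True) IMPLIES (False AND True) = False.
Case idle = False: the formula simplifies to ((NOT power IFF ((NOT ready OR NOT fan) IFF NOT power)) IMPLIES (NOT fan AND ((NOT power IMPLIES cold) AND cold))) AND (NOT (((fan AND power) IMPLIES ready)) AND NOT ready).
  fan = True: simplifies to NOT ((NOT power IFF (NOT ready IFF NOT power))) AND (NOT ((power IMPLIES ready)) AND NOT ready).
    power = True: simplifies to NOT (NOT ready) AND (NOT ready AND NOT ready).
      ready = True: the conjunct NOT ready is False.
      ready = False: the conjunct NOT (NOT ready) becomes NOT (NOT False) = False.
    power = False: the conjunct NOT ((power IMPLIES ready)) becomes NOT ((False IMPLIES ready)) = False.
  fan = False: the conjunct NOT (((fan AND power) IMPLIES ready)) becomes NOT ((False IMPLIES ready)) = False.
Both cases fail — unsatisfiable.

The formula is unsatisfiable.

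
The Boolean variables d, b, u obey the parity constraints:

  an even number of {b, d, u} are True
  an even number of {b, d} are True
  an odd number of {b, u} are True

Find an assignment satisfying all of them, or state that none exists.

d=T, b=T, u=F

{b, d, u}: 2 true → even ✓
{b, d}: 2 true → even ✓
{b, u}: 1 true → odd ✓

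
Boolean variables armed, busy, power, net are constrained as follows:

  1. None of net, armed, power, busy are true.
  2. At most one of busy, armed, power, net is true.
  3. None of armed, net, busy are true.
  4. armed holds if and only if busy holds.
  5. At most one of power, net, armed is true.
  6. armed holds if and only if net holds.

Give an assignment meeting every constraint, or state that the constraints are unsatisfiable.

armed=F; busy=F; power=F; net=F

  (1) {net, armed, power, busy}: 0 true — none ✓
  (2) {busy, armed, power, net}: 0 true — at most one ✓
  (3) {armed, net, busy}: 0 true — none ✓
  (4) armed=F, busy=F — same ✓
  (5) {power, net, armed}: 0 true — at most one ✓
  (6) armed=F, net=F — same ✓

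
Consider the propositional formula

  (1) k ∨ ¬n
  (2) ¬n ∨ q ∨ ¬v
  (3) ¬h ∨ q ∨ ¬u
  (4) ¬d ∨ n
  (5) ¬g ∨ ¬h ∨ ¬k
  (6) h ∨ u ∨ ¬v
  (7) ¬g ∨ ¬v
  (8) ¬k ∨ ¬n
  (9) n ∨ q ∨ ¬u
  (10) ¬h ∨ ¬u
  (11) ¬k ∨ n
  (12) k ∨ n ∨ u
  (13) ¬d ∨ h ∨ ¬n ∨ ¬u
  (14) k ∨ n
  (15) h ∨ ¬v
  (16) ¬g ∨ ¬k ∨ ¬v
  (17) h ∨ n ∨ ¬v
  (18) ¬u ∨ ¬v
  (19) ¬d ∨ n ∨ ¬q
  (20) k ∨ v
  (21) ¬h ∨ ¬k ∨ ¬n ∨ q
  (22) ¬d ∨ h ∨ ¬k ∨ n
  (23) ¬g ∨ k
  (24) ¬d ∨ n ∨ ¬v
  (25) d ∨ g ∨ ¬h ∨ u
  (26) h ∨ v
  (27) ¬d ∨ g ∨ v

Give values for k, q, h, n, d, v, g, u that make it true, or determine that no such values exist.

The formula is unsatisfiable.

Case k = True:
  (¬k ∨ ¬n) forces n = False.
  Clause (¬k ∨ n) is falsified — contradiction.
Case k = False:
  (k ∨ ¬n) forces n = False.
  Clause (k ∨ n) is falsified — contradiction.
Both cases fail, so the formula is unsatisfiable.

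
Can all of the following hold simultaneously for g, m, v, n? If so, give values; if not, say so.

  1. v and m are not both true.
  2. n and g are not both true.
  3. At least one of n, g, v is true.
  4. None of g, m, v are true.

g = False, m = False, v = False, n = True

  (1) v=F, m=F — not both ✓
  (2) n=T, g=F — not both ✓
  (3) {n, g, v}: 1 true — at least one ✓
  (4) {g, m, v}: 0 true — none ✓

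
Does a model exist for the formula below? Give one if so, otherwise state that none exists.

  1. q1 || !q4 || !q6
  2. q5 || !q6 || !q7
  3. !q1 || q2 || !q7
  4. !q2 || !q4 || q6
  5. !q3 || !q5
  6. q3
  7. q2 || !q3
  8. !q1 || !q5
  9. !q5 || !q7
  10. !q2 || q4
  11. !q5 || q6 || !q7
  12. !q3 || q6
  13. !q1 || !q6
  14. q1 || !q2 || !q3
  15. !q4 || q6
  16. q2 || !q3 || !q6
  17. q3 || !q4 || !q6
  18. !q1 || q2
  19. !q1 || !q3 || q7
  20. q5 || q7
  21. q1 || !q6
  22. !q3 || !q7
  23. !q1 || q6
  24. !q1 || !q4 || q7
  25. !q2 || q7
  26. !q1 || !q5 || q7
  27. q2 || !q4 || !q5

UNSATISFIABLE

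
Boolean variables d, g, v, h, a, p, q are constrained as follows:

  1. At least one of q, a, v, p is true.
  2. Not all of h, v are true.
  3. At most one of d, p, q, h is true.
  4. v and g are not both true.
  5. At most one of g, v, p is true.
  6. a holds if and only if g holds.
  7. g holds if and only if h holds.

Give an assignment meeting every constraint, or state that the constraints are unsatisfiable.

d: False, g: False, v: True, h: False, a: False, p: False, q: False

  (1) {q, a, v, p}: 1 true — at least one ✓
  (2) {h, v}: 1/2 true — not all ✓
  (3) {d, p, q, h}: 0 true — at most one ✓
  (4) v=T, g=F — not both ✓
  (5) {g, v, p}: 1 true — at most one ✓
  (6) a=F, g=F — same ✓
  (7) g=F, h=F — same ✓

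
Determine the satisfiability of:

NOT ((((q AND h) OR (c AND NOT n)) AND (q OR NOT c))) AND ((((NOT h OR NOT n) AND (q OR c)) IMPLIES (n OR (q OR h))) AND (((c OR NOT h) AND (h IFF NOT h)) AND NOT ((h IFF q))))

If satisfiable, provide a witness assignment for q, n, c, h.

The conjunct h IFF NOT h is unsatisfiable on its own:
  h=F: evaluates to False.
  h=T: evaluates to False.
So the whole conjunction is unsatisfiable.

Unsatisfiable — no assignment works.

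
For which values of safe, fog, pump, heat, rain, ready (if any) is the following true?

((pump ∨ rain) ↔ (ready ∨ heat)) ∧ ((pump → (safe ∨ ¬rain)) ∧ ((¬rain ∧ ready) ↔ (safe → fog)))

safe = False; fog = True; pump = True; heat = True; rain = False; ready = True

  (pump ∨ rain) ↔ (ready ∨ heat) = True
    pump ∨ rain = True
    ready ∨ heat = True
  (pump → (safe ∨ ¬rain)) ∧ ((¬rain ∧ ready) ↔ (safe → fog)) = True
    pump → (safe ∨ ¬rain) = True
      safe ∨ ¬rain = True
        ¬rain = True
    (¬rain ∧ ready) ↔ (safe → fog) = True
      ¬rain ∧ ready = True
        ¬rain = True
      safe → fog = True
Both conjuncts True, so the formula holds.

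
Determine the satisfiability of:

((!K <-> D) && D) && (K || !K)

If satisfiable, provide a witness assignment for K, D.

K = False, D = True

  (!K <-> D) && D = True
    !K <-> D = True
      !K = True
  K || !K = True
    !K = True
Both conjuncts True, so the formula holds.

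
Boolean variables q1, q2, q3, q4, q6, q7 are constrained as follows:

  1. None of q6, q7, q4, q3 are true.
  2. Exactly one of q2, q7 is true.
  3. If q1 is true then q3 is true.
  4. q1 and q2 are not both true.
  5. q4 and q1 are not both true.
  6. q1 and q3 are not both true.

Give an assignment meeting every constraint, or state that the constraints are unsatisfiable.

q1: False, q2: True, q3: False, q4: False, q6: False, q7: False

  (1) {q6, q7, q4, q3}: 0 true — none ✓
  (2) {q2, q7}: 1 true — exactly one ✓
  (3) q1=F ⇒ q3: vacuous ✓
  (4) q1=F, q2=T — not both ✓
  (5) q4=F, q1=F — not both ✓
  (6) q1=F, q3=F — not both ✓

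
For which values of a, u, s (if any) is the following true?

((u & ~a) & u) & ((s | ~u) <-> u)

a = False, u = True, s = True

  (u & ~a) & u = True
    u & ~a = True
      ~a = True
  (s | ~u) <-> u = True
    s | ~u = True
      ~u = False
Both conjuncts True, so the formula holds.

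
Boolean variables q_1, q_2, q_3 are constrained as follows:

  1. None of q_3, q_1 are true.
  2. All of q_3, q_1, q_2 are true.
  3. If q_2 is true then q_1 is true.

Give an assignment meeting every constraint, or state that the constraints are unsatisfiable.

No satisfying assignment exists.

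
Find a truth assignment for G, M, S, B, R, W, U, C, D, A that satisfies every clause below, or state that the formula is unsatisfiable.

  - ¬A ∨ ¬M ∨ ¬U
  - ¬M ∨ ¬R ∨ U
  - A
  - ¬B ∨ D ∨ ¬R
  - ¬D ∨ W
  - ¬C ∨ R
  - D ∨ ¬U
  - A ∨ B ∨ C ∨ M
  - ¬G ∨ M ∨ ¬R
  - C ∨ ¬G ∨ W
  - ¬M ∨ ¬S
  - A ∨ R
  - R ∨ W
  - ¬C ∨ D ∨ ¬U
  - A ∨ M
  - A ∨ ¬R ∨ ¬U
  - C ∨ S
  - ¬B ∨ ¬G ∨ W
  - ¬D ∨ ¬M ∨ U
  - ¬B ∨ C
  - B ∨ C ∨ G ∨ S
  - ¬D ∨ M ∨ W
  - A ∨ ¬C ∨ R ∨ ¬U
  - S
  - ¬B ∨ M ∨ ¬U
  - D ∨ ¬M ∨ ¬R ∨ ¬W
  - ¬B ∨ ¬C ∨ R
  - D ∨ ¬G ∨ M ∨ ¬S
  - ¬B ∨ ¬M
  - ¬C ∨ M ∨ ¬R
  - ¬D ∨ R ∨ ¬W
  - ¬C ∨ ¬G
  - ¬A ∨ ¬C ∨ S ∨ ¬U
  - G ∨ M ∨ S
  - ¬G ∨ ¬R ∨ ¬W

G=F, M=F, S=T, B=F, R=T, W=T, U=T, C=F, D=T, A=T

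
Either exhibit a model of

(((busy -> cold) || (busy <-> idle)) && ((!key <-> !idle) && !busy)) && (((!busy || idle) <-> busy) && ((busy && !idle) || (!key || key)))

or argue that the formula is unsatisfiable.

Unsatisfiable — no assignment works.

Case busy = True: the conjunct !busy is False.
Case busy = False: the conjunct (!busy || idle) <-> busy becomes (True || idle) <-> False = False.
Both cases fail — unsatisfiable.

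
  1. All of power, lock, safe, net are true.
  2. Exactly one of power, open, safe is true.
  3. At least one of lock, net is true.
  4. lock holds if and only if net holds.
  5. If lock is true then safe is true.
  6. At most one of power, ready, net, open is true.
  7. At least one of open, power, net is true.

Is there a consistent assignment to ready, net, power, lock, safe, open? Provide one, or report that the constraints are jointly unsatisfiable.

UNSATISFIABLE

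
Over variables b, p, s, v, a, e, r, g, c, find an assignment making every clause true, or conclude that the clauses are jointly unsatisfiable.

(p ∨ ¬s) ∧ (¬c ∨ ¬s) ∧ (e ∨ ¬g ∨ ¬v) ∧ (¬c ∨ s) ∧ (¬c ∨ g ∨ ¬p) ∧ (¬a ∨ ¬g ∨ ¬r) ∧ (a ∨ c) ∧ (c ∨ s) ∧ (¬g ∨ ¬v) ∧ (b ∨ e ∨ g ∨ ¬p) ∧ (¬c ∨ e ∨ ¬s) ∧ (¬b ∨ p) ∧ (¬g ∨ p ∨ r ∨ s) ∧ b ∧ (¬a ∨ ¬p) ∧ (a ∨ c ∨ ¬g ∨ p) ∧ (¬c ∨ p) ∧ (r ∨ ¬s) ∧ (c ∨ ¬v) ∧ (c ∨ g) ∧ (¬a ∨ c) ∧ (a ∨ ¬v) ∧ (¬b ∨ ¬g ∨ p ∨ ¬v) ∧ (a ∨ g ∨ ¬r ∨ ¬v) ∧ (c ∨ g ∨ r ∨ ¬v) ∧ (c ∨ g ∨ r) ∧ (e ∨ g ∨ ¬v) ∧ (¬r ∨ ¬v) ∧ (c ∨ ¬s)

Unsatisfiable — no assignment works.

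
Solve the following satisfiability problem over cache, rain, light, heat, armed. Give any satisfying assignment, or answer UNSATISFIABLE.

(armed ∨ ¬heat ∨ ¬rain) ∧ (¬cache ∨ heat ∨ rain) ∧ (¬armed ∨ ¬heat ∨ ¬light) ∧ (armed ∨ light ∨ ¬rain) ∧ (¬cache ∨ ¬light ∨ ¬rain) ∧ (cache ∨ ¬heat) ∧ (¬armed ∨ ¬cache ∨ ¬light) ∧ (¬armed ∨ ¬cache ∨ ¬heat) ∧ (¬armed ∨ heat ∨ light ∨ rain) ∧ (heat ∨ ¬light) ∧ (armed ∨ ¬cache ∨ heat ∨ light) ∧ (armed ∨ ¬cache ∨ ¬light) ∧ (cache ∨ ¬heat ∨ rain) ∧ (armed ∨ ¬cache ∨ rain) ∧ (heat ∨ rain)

cache = False, rain = True, light = False, heat = False, armed = True

Set cache = False.
  then (cache ∨ ¬heat) forces heat = False.
  then (heat ∨ ¬light) forces light = False.
  then (heat ∨ rain) forces rain = True.
  then (armed ∨ light ∨ ¬rain) forces armed = True.
All clauses satisfied.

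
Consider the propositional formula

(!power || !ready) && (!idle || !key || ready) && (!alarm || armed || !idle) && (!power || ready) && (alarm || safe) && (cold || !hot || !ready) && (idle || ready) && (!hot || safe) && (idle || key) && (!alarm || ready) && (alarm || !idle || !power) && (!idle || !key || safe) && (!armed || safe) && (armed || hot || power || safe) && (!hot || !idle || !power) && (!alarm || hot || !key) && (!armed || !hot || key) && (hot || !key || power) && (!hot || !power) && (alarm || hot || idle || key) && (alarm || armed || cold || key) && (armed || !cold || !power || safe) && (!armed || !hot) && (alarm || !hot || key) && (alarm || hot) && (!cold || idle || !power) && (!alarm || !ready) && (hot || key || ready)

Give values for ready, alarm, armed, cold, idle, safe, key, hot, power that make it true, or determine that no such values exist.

ready = True; alarm = False; armed = False; cold = True; idle = False; safe = True; key = True; hot = True; power = False

Set ready = True.
  then (!power || !ready) forces power = False.
  then (!alarm || !ready) forces alarm = False.
  then (alarm || safe) forces safe = True.
  then (alarm || hot) forces hot = True.
  then (cold || !hot || !ready) forces cold = True.
  then (!armed || !hot) forces armed = False.
  then (alarm || !hot || key) forces key = True.
Set idle = False.
All clauses satisfied.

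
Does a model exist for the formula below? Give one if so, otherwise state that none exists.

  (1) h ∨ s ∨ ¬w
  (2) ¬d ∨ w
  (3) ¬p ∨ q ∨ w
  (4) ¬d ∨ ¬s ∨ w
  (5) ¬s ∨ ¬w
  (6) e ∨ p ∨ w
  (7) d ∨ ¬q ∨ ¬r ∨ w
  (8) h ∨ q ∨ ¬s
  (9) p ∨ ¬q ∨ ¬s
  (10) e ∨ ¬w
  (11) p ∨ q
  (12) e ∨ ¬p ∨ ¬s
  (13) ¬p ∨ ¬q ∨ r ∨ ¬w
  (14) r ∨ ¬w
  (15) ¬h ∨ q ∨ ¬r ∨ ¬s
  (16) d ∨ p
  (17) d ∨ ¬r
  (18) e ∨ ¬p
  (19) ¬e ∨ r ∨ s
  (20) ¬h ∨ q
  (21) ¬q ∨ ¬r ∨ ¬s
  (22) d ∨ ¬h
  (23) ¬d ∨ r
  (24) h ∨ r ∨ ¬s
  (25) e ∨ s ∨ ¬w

Set h = True.
  then (¬h ∨ q) forces q = True.
  then (d ∨ ¬h) forces d = True.
  then (¬d ∨ r) forces r = True.
  then (¬d ∨ w) forces w = True.
  then (¬s ∨ ¬w) forces s = False.
  then (e ∨ ¬w) forces e = True.
Set p = True.
All clauses satisfied.

h: True, p: True, d: True, s: False, r: True, q: True, w: True, e: True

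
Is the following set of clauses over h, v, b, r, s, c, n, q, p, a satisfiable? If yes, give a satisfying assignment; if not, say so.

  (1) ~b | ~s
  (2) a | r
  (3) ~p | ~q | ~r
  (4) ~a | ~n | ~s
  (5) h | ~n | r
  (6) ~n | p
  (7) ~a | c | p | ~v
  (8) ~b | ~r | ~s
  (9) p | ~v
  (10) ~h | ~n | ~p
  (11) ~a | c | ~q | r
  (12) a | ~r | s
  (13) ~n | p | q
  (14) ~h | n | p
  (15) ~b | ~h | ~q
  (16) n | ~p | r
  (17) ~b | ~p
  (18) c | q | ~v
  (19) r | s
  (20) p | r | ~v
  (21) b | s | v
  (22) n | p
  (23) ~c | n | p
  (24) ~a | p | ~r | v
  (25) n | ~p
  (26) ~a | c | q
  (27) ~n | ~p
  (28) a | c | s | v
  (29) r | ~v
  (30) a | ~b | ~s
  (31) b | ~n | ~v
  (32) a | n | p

The formula is unsatisfiable.

Case n = True:
  (~n | p) forces p = True.
  Clause (~n | ~p) is falsified — contradiction.
Case n = False:
  (n | p) forces p = True.
  Clause (n | ~p) is falsified — contradiction.
Both cases fail, so the formula is unsatisfiable.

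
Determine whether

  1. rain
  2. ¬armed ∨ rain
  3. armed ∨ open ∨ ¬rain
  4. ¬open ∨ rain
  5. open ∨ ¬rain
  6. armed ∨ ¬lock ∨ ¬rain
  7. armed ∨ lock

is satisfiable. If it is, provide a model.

rain = True; armed = True; lock = True; open = True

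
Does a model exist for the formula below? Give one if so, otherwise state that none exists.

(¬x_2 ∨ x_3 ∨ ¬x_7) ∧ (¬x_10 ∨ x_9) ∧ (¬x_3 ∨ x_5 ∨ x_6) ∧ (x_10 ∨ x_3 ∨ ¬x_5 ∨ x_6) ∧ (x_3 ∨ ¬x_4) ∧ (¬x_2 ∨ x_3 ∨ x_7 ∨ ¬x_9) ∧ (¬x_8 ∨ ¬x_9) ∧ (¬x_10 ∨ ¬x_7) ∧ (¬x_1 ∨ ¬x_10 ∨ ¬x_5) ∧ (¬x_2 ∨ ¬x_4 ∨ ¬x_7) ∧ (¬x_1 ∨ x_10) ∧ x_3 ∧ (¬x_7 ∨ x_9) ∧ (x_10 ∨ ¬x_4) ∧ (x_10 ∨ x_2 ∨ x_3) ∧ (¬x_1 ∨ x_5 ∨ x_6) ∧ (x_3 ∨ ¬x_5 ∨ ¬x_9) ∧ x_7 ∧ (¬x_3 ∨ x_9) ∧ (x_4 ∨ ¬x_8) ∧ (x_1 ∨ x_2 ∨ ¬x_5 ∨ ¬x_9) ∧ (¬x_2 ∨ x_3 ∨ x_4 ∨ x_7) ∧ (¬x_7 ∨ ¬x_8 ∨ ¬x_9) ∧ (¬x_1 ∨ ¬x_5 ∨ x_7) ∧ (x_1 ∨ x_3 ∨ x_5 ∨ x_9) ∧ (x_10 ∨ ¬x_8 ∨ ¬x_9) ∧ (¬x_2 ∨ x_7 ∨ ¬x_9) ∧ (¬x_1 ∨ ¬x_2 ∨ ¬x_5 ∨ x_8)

Unit clause (x_3) forces x_3 = True.
Unit clause (x_7) forces x_7 = True.
In (¬x_3 ∨ x_9) only x_9 is left, so x_9 = True.
In (¬x_7 ∨ ¬x_8 ∨ ¬x_9) only ¬x_8 is left, so x_8 = False.
In (¬x_10 ∨ ¬x_7) only ¬x_10 is left, so x_10 = False.
In (¬x_1 ∨ x_10) only ¬x_1 is left, so x_1 = False.
In (x_10 ∨ ¬x_4) only ¬x_4 is left, so x_4 = False.
Set x_2 = True.
Set x_5 = True.
Set x_6 = True.
All clauses satisfied.

x_1 = False, x_2 = True, x_3 = True, x_4 = False, x_5 = True, x_6 = True, x_7 = True, x_8 = False, x_9 = True, x_10 = False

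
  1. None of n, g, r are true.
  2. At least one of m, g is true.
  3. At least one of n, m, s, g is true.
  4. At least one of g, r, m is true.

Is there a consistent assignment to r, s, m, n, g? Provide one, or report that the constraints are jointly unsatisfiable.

r = False, s = False, m = True, n = False, g = False

  (1) {n, g, r}: 0 true — none ✓
  (2) {m, g}: 1 true — at least one ✓
  (3) {n, m, s, g}: 1 true — at least one ✓
  (4) {g, r, m}: 1 true — at least one ✓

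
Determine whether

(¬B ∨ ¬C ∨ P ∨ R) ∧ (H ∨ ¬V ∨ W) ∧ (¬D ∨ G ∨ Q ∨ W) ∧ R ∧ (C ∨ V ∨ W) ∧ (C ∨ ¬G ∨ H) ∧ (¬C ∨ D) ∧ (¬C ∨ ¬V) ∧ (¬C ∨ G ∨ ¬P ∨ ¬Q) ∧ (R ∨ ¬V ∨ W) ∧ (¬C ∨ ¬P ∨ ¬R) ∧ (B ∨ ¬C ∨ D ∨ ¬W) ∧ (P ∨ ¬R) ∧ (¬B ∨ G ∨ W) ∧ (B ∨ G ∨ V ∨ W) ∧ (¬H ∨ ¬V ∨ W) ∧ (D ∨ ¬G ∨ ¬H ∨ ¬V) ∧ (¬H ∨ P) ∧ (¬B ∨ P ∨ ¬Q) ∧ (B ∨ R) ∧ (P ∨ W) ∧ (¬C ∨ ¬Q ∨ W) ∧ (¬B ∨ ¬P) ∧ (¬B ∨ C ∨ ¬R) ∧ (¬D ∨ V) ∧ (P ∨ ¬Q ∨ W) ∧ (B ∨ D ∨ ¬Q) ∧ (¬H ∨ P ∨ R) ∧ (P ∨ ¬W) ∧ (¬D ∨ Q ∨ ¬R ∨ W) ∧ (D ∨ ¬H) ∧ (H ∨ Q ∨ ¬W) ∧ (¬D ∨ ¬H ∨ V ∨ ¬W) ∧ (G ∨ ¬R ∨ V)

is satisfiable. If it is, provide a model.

Unit clause (R) forces R = True.
In (P ∨ ¬R) only P is left, so P = True.
In (¬B ∨ ¬P) only ¬B is left, so B = False.
In (¬C ∨ ¬P ∨ ¬R) only ¬C is left, so C = False.
Set D = True.
  then (¬D ∨ V) forces V = True.
Set H = True.
  then (¬H ∨ ¬V ∨ W) forces W = True.
Set G = True.
Set Q = True.
All clauses satisfied.

C: False, D: True, H: True, R: True, W: True, B: False, G: True, V: True, P: True, Q: True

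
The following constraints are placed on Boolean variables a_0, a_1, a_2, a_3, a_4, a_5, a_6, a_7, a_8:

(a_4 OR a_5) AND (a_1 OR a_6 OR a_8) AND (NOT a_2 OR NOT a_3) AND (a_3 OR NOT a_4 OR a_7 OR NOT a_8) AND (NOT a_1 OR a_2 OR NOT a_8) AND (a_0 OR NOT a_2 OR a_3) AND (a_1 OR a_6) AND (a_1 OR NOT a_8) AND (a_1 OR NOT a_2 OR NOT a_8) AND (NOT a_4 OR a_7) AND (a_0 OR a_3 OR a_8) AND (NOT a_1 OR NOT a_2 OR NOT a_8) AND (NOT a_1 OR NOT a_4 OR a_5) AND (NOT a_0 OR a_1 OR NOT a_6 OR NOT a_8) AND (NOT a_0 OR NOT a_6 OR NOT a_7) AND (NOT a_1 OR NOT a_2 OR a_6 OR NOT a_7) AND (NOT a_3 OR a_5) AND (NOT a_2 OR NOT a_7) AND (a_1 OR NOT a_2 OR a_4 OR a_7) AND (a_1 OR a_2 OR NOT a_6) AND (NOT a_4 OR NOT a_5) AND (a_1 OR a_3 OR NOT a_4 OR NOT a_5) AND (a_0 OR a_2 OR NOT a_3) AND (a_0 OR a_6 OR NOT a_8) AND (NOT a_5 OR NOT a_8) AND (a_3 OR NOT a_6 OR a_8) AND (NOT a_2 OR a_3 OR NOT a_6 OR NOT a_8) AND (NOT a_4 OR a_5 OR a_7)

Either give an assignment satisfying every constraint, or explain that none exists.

a_0 = True, a_1 = True, a_2 = False, a_3 = True, a_4 = False, a_5 = True, a_6 = True, a_7 = False, a_8 = False

Set a_0 = True.
Set a_1 = True.
Set a_2 = False.
  then (NOT a_1 OR a_2 OR NOT a_8) forces a_8 = False.
Set a_3 = True.
  then (NOT a_3 OR a_5) forces a_5 = True.
  then (NOT a_4 OR NOT a_5) forces a_4 = False.
Set a_6 = True.
  then (NOT a_0 OR NOT a_6 OR NOT a_7) forces a_7 = False.
All clauses satisfied.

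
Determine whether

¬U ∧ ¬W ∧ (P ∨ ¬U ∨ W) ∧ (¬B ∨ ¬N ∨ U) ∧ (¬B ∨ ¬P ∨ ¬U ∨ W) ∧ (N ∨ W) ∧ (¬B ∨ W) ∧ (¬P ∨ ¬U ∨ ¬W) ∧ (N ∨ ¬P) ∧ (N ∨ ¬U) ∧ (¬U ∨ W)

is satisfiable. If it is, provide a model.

Unit clause (¬U) forces U = False.
Unit clause (¬W) forces W = False.
In (N ∨ W) only N is left, so N = True.
In (¬B ∨ W) only ¬B is left, so B = False.
Set P = False.
All clauses satisfied.

U = False; B = False; W = False; P = False; N = True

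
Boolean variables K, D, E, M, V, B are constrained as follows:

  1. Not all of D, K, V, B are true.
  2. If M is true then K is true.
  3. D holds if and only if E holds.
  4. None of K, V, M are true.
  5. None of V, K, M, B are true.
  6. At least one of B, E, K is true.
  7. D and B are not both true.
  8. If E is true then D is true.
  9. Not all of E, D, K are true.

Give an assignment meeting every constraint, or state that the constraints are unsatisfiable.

K = False; D = True; E = True; M = False; V = False; B = False

  (1) {D, K, V, B}: 1/4 true — not all ✓
  (2) M=F ⇒ K: vacuous ✓
  (3) D=T, E=T — same ✓
  (4) {K, V, M}: 0 true — none ✓
  (5) {V, K, M, B}: 0 true — none ✓
  (6) {B, E, K}: 1 true — at least one ✓
  (7) D=T, B=F — not both ✓
  (8) E=T ⇒ D: T ✓
  (9) {E, D, K}: 2/3 true — not all ✓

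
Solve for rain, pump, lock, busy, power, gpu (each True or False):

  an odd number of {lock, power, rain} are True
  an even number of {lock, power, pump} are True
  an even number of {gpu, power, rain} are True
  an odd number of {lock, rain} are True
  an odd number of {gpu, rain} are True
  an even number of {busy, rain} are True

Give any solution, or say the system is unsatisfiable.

Adding constraints 1, 3, 4, 5 mod 2: every variable appears an even number of times on the left, so the left side is 0.
But the right sides sum to 1 (mod 2). 0 ≠ 1 — the system is inconsistent.

The formula is unsatisfiable.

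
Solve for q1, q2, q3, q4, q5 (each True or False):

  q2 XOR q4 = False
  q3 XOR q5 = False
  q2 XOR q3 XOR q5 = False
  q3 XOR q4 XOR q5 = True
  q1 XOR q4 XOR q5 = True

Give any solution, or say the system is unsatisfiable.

Unsatisfiable — no assignment works.

Adding constraints 1, 3, 4 mod 2: every variable appears an even number of times on the left, so the left side is 0.
But the right sides sum to 1 (mod 2). 0 ≠ 1 — the system is inconsistent.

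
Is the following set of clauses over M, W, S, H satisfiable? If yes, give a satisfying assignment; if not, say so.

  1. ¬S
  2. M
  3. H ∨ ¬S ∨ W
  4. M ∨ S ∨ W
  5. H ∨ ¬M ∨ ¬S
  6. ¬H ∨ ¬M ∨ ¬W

Unit clause (¬S) forces S = False.
Unit clause (M) forces M = True.
Set W = False.
Set H = False.
Check each clause:
  (¬S): ¬S holds.
  (M): M holds.
  (H ∨ ¬S ∨ W): ¬S holds.
  (M ∨ S ∨ W): M holds.
  (H ∨ ¬M ∨ ¬S): ¬S holds.
  (¬H ∨ ¬M ∨ ¬W): ¬H holds.
All clauses satisfied.

M: True, W: False, S: False, H: False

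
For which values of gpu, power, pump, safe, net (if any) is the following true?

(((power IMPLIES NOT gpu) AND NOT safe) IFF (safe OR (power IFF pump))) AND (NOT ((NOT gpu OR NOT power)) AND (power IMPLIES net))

gpu = True, power = True, pump = False, safe = False, net = True

  ((power IMPLIES NOT gpu) AND NOT safe) IFF (safe OR (power IFF pump)) = True
    (power IMPLIES NOT gpu) AND NOT safe = False
      power IMPLIES NOT gpu = False
        NOT gpu = False
      NOT safe = True
    safe OR (power IFF pump) = False
      power IFF pump = False
  NOT ((NOT gpu OR NOT power)) AND (power IMPLIES net) = True
    NOT ((NOT gpu OR NOT power)) = True
      NOT gpu OR NOT power = False
        NOT gpu = False
        NOT power = False
    power IMPLIES net = True
Both conjuncts True, so the formula holds.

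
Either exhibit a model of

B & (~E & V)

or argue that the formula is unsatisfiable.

E = False; V = True; B = True

  ~E & V = True
    ~E = True
Both conjuncts True, so the formula holds.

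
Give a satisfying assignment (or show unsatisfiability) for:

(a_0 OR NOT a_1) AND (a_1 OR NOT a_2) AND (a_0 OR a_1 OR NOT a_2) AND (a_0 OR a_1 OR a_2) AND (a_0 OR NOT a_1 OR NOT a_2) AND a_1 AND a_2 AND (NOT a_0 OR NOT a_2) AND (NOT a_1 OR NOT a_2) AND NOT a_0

Case a_0 = True:
  Clause (NOT a_0) is falsified — contradiction.
Case a_0 = False:
  (a_0 OR NOT a_1) forces a_1 = False.
  Clause (a_1) is falsified — contradiction.
Both cases fail, so the formula is unsatisfiable.

Unsatisfiable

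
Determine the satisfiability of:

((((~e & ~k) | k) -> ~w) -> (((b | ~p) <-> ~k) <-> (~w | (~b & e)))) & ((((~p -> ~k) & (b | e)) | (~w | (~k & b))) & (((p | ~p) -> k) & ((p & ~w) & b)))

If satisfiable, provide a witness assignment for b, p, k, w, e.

Unsatisfiable — no assignment works.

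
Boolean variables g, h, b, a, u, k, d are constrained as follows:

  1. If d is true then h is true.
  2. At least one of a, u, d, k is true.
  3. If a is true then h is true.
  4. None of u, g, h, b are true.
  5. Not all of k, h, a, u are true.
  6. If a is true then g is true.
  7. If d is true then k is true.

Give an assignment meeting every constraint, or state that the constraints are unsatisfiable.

g: False, h: False, b: False, a: False, u: False, k: True, d: False

  (1) d=F ⇒ h: vacuous ✓
  (2) {a, u, d, k}: 1 true — at least one ✓
  (3) a=F ⇒ h: vacuous ✓
  (4) {u, g, h, b}: 0 true — none ✓
  (5) {k, h, a, u}: 1/4 true — not all ✓
  (6) a=F ⇒ g: vacuous ✓
  (7) d=F ⇒ k: vacuous ✓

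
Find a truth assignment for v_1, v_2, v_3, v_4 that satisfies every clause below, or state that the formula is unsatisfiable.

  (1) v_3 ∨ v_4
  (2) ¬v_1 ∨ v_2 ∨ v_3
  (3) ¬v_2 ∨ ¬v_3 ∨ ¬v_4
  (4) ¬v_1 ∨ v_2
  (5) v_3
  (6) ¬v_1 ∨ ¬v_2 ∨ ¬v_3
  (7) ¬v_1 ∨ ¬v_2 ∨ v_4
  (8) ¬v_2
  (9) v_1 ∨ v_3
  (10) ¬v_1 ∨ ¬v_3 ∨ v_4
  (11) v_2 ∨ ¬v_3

Case v_3 = True:
  (¬v_2) forces v_2 = False.
  Clause (v_2 ∨ ¬v_3) is falsified — contradiction.
Case v_3 = False:
  Clause (v_3) is falsified — contradiction.
Both cases fail, so the formula is unsatisfiable.

Unsatisfiable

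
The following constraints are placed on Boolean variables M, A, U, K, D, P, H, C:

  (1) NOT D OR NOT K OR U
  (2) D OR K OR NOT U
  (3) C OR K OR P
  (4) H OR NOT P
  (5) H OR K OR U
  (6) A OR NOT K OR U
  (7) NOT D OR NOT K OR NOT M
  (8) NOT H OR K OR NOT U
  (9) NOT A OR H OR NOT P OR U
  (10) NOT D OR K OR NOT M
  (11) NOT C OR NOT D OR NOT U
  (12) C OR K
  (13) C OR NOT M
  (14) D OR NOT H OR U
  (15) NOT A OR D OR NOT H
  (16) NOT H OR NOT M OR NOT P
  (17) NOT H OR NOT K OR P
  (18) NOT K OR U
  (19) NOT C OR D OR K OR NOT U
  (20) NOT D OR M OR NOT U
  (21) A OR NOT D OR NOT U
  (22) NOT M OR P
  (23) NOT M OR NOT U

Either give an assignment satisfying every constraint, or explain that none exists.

M: False; A: False; U: True; K: True; D: False; P: True; H: True; C: True

Try M = True:
  (C OR NOT M) forces C = True.
  (NOT M OR P) forces P = True.
  (H OR NOT P) forces H = True.
  clause (NOT H OR NOT M OR NOT P) is falsified — backtrack.
So M = False.
Set A = False.
Set U = True.
  then (NOT D OR M OR NOT U) forces D = False.
  then (D OR K OR NOT U) forces K = True.
Set P = True.
  then (H OR NOT P) forces H = True.
Set C = True.
All clauses satisfied.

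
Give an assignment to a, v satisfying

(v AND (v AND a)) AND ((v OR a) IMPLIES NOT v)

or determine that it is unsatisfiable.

Case v = True: the conjunct (v OR a) IMPLIES NOT v becomes (True OR a) IMPLIES NOT True = False.
Case v = False: the conjunct v is False.
Both cases fail — unsatisfiable.

UNSATISFIABLE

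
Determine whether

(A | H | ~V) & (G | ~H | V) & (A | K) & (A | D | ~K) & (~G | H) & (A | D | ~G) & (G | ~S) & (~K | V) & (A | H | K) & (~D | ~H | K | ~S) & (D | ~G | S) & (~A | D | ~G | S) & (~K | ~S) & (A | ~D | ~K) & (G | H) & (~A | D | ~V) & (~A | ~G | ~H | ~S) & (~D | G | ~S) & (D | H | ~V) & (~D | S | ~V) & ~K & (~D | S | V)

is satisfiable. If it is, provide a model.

Unsatisfiable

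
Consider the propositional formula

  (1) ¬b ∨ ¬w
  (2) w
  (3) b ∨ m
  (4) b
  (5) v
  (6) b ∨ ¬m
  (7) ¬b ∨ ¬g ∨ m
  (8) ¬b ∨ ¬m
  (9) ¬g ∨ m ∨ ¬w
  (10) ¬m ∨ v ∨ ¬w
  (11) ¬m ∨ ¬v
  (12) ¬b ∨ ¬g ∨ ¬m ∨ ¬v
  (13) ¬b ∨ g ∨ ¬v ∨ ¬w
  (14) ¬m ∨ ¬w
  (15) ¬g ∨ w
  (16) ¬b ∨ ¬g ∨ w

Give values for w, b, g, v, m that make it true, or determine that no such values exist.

Unsatisfiable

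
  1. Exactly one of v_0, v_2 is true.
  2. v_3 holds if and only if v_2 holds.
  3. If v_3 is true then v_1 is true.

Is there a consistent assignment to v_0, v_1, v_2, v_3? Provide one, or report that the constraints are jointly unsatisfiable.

v_0=F; v_1=T; v_2=T; v_3=T

  (1) {v_0, v_2}: 1 true — exactly one ✓
  (2) v_3=T, v_2=T — same ✓
  (3) v_3=T ⇒ v_1: T ✓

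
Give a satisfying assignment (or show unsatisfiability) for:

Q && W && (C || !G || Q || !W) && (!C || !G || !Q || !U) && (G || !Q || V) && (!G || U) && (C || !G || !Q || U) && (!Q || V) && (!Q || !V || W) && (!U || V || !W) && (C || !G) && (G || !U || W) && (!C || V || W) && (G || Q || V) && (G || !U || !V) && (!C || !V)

Q = True, V = True, W = True, C = False, U = False, G = False

Unit clause (Q) forces Q = True.
Unit clause (W) forces W = True.
In (!Q || V) only V is left, so V = True.
In (!C || !V) only !C is left, so C = False.
In (C || !G) only !G is left, so G = False.
In (G || !U || !V) only !U is left, so U = False.
All clauses satisfied.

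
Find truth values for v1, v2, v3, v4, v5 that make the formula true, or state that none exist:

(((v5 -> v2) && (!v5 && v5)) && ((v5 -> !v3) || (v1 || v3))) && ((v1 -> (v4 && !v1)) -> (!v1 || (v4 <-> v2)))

Case v5 = True: the conjunct !v5 is False.
Case v5 = False: the conjunct v5 is False.
Both cases fail — unsatisfiable.

No satisfying assignment exists.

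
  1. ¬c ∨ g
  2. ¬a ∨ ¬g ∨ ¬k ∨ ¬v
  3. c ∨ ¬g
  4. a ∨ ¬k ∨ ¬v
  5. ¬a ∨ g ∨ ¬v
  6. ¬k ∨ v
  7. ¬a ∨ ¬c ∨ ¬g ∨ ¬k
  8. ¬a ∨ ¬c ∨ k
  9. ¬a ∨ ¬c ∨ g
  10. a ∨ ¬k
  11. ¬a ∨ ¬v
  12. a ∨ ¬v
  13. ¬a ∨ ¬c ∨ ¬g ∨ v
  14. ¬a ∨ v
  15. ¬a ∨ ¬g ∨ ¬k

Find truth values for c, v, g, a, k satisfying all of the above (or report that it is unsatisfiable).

Set c = True.
  then (¬c ∨ g) forces g = True.
Try v = True:
  (¬a ∨ ¬v) forces a = False.
  clause (a ∨ ¬v) is falsified — backtrack.
So v = False.
  then (¬k ∨ v) forces k = False.
  then (¬a ∨ ¬c ∨ k) forces a = False.
All clauses satisfied.

c=T, v=F, g=T, a=F, k=F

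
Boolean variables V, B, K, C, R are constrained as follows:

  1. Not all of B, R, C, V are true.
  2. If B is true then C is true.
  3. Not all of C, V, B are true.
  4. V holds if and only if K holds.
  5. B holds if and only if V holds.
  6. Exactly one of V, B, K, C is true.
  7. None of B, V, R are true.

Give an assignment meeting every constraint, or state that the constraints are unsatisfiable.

V = False, B = False, K = False, C = True, R = False

  (1) {B, R, C, V}: 1/4 true — not all ✓
  (2) B=F ⇒ C: vacuous ✓
  (3) {C, V, B}: 1/3 true — not all ✓
  (4) V=F, K=F — same ✓
  (5) B=F, V=F — same ✓
  (6) {V, B, K, C}: 1 true — exactly one ✓
  (7) {B, V, R}: 0 true — none ✓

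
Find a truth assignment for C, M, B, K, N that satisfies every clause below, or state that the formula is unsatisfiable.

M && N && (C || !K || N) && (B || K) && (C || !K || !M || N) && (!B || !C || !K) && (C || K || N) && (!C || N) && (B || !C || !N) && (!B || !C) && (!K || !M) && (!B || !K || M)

Unit clause (M) forces M = True.
Unit clause (N) forces N = True.
In (!K || !M) only !K is left, so K = False.
In (B || K) only B is left, so B = True.
In (!B || !C) only !C is left, so C = False.
All clauses satisfied.

C = False; M = True; B = True; K = False; N = True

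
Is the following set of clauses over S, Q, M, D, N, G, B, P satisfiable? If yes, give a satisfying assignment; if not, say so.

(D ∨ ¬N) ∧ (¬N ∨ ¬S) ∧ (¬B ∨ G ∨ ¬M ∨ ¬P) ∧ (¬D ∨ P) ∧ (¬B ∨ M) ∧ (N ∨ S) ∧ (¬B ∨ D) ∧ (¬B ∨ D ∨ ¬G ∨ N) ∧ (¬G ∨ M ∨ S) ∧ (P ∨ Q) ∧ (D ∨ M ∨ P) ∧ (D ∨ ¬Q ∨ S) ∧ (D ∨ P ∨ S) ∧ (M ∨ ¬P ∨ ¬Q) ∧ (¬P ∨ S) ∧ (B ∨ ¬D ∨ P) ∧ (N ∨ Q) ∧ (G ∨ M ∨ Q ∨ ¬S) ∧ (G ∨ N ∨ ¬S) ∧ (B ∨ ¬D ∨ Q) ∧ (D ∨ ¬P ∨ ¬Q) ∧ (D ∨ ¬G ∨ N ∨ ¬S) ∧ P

Unit clause (P) forces P = True.
In (¬P ∨ S) only S is left, so S = True.
In (¬N ∨ ¬S) only ¬N is left, so N = False.
In (N ∨ Q) only Q is left, so Q = True.
In (G ∨ N ∨ ¬S) only G is left, so G = True.
In (D ∨ ¬P ∨ ¬Q) only D is left, so D = True.
In (M ∨ ¬P ∨ ¬Q) only M is left, so M = True.
Set B = True.
All clauses satisfied.

S = True, Q = True, M = True, D = True, N = False, G = True, B = True, P = True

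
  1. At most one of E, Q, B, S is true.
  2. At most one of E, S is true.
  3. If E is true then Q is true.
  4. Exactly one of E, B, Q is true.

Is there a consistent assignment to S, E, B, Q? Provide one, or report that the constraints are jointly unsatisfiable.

S: False, E: False, B: False, Q: True

  (1) {E, Q, B, S}: 1 true — at most one ✓
  (2) {E, S}: 0 true — at most one ✓
  (3) E=F ⇒ Q: vacuous ✓
  (4) {E, B, Q}: 1 true — exactly one ✓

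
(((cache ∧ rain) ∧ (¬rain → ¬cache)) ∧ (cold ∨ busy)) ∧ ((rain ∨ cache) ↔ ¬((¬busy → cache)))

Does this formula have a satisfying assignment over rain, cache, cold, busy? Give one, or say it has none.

The formula is unsatisfiable.

Case cache = True: the conjunct (rain ∨ cache) ↔ ¬((¬busy → cache)) becomes (rain ∨ True) ↔ ¬True = False.
Case cache = False: the conjunct cache is False.
Both cases fail — unsatisfiable.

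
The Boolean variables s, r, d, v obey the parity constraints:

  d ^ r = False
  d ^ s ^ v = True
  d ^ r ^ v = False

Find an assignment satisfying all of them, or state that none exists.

s: True; r: False; d: False; v: False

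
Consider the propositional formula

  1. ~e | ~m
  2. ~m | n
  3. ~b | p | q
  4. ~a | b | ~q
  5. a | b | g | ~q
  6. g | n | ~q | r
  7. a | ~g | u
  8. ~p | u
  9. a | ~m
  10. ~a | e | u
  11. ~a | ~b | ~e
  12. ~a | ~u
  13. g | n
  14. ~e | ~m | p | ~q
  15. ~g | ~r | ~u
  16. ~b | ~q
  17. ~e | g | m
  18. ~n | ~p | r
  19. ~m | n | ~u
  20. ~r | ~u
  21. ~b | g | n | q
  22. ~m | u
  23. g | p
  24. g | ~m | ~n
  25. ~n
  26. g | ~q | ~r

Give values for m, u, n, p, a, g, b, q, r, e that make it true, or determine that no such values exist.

Unit clause (~n) forces n = False.
In (~m | n) only ~m is left, so m = False.
In (g | n) only g is left, so g = True.
Set u = True.
  then (~a | ~u) forces a = False.
  then (~g | ~r | ~u) forces r = False.
Set p = False.
Set b = False.
Set q = True.
Set e = False.
All clauses satisfied.

m = False, u = True, n = False, p = False, a = False, g = True, b = False, q = True, r = False, e = False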